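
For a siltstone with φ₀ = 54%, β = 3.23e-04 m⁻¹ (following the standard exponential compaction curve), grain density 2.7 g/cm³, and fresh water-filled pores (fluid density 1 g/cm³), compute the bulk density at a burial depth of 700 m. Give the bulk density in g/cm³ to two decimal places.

1.97 g/cm³

Working in km (1 km = 1000 m; β in km⁻¹ = β in m⁻¹ × 1000):
Porosity at depth: φ = 0.54·exp(−0.323×0.7) = 0.54×0.7976 = 0.4307
Bulk density: ρ_b = (1−φ)ρ_g + φ·ρ_f = 0.5693×2.7 + 0.4307×1
       = 1.537 + 0.431 = 1.968 g/cm³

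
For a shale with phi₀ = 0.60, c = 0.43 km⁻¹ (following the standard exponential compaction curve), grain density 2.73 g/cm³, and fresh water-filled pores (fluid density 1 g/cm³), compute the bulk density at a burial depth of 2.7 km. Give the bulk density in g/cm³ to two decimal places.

Porosity at depth: phi = 0.6·exp(−0.43×2.7) = 0.6×0.3132 = 0.1879
Bulk density: ρ_b = (1−phi)ρ_g + phi·ρ_f = 0.8121×2.73 + 0.1879×1
       = 2.217 + 0.188 = 2.405 g/cm³

2.40 g/cm³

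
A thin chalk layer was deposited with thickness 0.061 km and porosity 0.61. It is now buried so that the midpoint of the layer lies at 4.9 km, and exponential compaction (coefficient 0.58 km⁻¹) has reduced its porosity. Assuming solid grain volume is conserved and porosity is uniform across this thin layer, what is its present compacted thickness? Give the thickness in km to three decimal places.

Porosity at 4.9 km: phi = 0.61·exp(−0.58×4.9) = 0.0356
Solid-volume conservation: h(1−phi) = h₀(1−phi₀) ⇒ h = h₀·(1−phi₀)/(1−phi)
h = 0.061 × (1 − 0.61)/(1 − 0.0356) = 0.061 × 0.4044 = 0.0247 km

0.025 km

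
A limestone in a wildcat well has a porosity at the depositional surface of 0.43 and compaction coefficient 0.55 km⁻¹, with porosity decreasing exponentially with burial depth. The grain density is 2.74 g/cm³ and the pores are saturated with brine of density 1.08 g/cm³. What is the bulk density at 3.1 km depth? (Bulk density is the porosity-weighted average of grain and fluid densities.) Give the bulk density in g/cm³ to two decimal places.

2.61 g/cm³

Porosity at depth: φ = 0.43·exp(−0.55×3.1) = 0.43×0.1818 = 0.0782
Bulk density: ρ_b = (1−φ)ρ_g + φ·ρ_f = 0.9218×2.74 + 0.0782×1.08
       = 2.526 + 0.084 = 2.610 g/cm³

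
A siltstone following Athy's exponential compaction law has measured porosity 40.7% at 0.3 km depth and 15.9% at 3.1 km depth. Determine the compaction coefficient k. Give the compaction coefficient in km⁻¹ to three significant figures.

Athy: phi(z) = phi₀ e^(−kz) ⇒ phi₁/phi₂ = e^{k(z₂−z₁)} ⇒ k = ln(phi₁/phi₂)/(z₂−z₁)
k = ln(0.407/0.159) / (3.1 − 0.3) = ln(2.56) / 2.8 = 0.9399 / 2.8 = 0.3357 km⁻¹

0.336 km⁻¹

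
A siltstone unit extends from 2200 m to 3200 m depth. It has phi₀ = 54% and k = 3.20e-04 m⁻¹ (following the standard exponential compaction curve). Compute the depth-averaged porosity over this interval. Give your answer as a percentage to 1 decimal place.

Working in km (1 km = 1000 m; k in km⁻¹ = k in m⁻¹ × 1000):
⟨phi⟩ = (1/(z₂−z₁)) ∫ phi₀ e^(−kz) dz = phi₀·(e^(−k·z₁) − e^(−k·z₂)) / (k·(z₂−z₁))
e^(−0.32×2.2) = 0.4946; e^(−0.32×3.2) = 0.3592
⟨phi⟩ = 0.54 × (0.4946 − 0.3592) / (0.32 × 1) = 0.54 × 0.4233 = 0.2286

22.9%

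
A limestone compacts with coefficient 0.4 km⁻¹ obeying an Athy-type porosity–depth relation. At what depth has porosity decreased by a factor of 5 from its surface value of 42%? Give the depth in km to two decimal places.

phi/phi₀ = 1/5 ⇒ exp(−β·d) = 1/5 ⇒ d = ln(5) / β
d = 1.6094 / 0.4 = 4.024 km

4.02 km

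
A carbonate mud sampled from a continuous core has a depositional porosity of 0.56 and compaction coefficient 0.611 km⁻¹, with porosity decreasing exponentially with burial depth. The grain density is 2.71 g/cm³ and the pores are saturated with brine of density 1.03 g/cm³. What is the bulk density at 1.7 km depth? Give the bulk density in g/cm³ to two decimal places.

2.38 g/cm³

Porosity at depth: n = 0.56·exp(−0.611×1.7) = 0.56×0.3539 = 0.1982
Bulk density: ρ_b = (1−n)ρ_g + n·ρ_f = 0.8018×2.71 + 0.1982×1.03
       = 2.173 + 0.204 = 2.377 g/cm³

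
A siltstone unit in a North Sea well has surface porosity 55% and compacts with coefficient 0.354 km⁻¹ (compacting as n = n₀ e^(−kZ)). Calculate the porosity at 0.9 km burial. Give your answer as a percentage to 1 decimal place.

40.0%

n = n₀·exp(−k·Z) = 0.55 × exp(−0.354 × 0.9) = 0.55 × exp(−0.3186)
  = 0.55 × 0.7272 = 0.3999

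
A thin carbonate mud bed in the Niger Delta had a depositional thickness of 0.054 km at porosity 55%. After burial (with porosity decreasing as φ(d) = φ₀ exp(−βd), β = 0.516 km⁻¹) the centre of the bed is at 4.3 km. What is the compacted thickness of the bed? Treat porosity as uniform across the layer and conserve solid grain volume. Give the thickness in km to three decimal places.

0.026 km

Porosity at 4.3 km: φ = 0.55·exp(−0.516×4.3) = 0.0598
Solid-volume conservation: h(1−φ) = h₀(1−φ₀) ⇒ h = h₀·(1−φ₀)/(1−φ)
h = 0.054 × (1 − 0.55)/(1 − 0.0598) = 0.054 × 0.4786 = 0.0258 km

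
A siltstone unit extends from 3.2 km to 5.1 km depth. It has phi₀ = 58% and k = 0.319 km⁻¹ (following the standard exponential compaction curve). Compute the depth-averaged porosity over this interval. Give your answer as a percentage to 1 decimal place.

⟨phi⟩ = (1/(z₂−z₁)) ∫ phi₀ e^(−kz) dz = phi₀·(e^(−k·z₁) − e^(−k·z₂)) / (k·(z₂−z₁))
e^(−0.319×3.2) = 0.3603; e^(−0.319×5.1) = 0.1965
⟨phi⟩ = 0.58 × (0.3603 − 0.1965) / (0.319 × 1.9) = 0.58 × 0.2702 = 0.1567

15.7%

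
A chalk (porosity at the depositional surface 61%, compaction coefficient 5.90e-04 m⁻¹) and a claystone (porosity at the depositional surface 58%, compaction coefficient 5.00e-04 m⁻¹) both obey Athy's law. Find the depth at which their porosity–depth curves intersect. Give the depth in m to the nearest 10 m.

Working in km (1 km = 1000 m; c in km⁻¹ = c in m⁻¹ × 1000):
Set n₀ₐ e^(−cₐd) = n₀ᵦ e^(−cᵦd) ⇒ ln(n₀ₐ/n₀ᵦ) = (cₐ − cᵦ)·d
d = ln(0.61/0.58) / (0.59 − 0.5) = 0.0504 / 0.09 = 0.560 km

560 m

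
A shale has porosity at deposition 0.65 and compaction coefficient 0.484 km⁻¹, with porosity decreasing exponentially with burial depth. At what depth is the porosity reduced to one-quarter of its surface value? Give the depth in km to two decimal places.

n/n₀ = 1/4 ⇒ exp(−c·Z) = 1/4 ⇒ Z = ln(4) / c
Z = 1.3863 / 0.484 = 2.864 km

2.86 km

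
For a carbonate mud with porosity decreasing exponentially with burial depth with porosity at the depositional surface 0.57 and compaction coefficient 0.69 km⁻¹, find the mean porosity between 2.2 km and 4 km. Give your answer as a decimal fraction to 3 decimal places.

⟨φ⟩ = (1/(z₂−z₁)) ∫ φ₀ e^(−cz) dz = φ₀·(e^(−c·z₁) − e^(−c·z₂)) / (c·(z₂−z₁))
e^(−0.69×2.2) = 0.2191; e^(−0.69×4) = 0.0633
⟨φ⟩ = 0.57 × (0.2191 − 0.0633) / (0.69 × 1.8) = 0.57 × 0.1255 = 0.0715

0.072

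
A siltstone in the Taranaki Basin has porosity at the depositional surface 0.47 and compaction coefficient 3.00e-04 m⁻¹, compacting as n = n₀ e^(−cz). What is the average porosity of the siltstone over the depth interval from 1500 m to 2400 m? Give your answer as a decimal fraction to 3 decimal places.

0.263

Working in km (1 km = 1000 m; c in km⁻¹ = c in m⁻¹ × 1000):
⟨n⟩ = (1/(z₂−z₁)) ∫ n₀ e^(−cz) dz = n₀·(e^(−c·z₁) − e^(−c·z₂)) / (c·(z₂−z₁))
e^(−0.3×1.5) = 0.6376; e^(−0.3×2.4) = 0.4868
⟨n⟩ = 0.47 × (0.6376 − 0.4868) / (0.3 × 0.9) = 0.47 × 0.5588 = 0.2626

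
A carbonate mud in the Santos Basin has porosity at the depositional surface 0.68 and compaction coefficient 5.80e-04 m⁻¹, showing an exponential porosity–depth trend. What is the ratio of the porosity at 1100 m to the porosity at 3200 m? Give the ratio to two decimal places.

Working in km (1 km = 1000 m; c in km⁻¹ = c in m⁻¹ × 1000):
phi(z₁)/phi(z₂) = e^(−c·z₁)/e^(−c·z₂) = e^{c(z₂−z₁)}
= exp(0.58 × 2.1) = exp(1.218) = 3.3804

3.38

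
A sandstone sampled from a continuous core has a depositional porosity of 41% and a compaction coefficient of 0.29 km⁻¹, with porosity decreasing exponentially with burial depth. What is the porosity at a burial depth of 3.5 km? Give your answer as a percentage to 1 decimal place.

14.9%

n = n₀·exp(−β·d) = 0.41 × exp(−0.29 × 3.5) = 0.41 × exp(−1.015)
  = 0.41 × 0.3624 = 0.1486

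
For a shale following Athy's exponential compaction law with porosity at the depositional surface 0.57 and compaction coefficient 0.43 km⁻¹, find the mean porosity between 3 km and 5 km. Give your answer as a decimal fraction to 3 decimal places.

0.105

⟨phi⟩ = (1/(z₂−z₁)) ∫ phi₀ e^(−cz) dz = phi₀·(e^(−c·z₁) − e^(−c·z₂)) / (c·(z₂−z₁))
e^(−0.43×3) = 0.2753; e^(−0.43×5) = 0.1165
⟨phi⟩ = 0.57 × (0.2753 − 0.1165) / (0.43 × 2) = 0.57 × 0.1846 = 0.1052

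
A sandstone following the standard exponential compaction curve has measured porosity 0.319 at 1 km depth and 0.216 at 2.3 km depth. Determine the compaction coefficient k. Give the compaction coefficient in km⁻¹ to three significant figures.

Athy: φ(z) = φ₀ e^(−kz) ⇒ φ₁/φ₂ = e^{k(z₂−z₁)} ⇒ k = ln(φ₁/φ₂)/(z₂−z₁)
k = ln(0.319/0.216) / (2.3 − 1) = ln(1.477) / 1.3 = 0.3899 / 1.3 = 0.2999 km⁻¹

0.300 km⁻¹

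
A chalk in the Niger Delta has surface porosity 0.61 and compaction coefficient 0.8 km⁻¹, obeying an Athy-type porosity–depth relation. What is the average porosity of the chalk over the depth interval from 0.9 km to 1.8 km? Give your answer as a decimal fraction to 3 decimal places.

⟨phi⟩ = (1/(d₂−d₁)) ∫ phi₀ e^(−βd) dd = phi₀·(e^(−β·d₁) − e^(−β·d₂)) / (β·(d₂−d₁))
e^(−0.8×0.9) = 0.4868; e^(−0.8×1.8) = 0.2369
⟨phi⟩ = 0.61 × (0.4868 − 0.2369) / (0.8 × 0.9) = 0.61 × 0.3470 = 0.2117

0.212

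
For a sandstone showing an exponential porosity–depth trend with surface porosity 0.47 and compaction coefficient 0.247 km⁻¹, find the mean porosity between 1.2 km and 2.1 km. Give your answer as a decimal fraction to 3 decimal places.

0.313

⟨phi⟩ = (1/(z₂−z₁)) ∫ phi₀ e^(−kz) dz = phi₀·(e^(−k·z₁) − e^(−k·z₂)) / (k·(z₂−z₁))
e^(−0.247×1.2) = 0.7435; e^(−0.247×2.1) = 0.5953
⟨phi⟩ = 0.47 × (0.7435 − 0.5953) / (0.247 × 0.9) = 0.47 × 0.6666 = 0.3133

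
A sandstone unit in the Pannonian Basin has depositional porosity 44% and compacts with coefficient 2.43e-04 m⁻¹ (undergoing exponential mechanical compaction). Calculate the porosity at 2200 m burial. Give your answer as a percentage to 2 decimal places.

25.78%

Working in km (1 km = 1000 m; c in km⁻¹ = c in m⁻¹ × 1000):
φ = φ₀·exp(−c·z) = 0.44 × exp(−0.243 × 2.2) = 0.44 × exp(−0.5346)
  = 0.44 × 0.5859 = 0.2578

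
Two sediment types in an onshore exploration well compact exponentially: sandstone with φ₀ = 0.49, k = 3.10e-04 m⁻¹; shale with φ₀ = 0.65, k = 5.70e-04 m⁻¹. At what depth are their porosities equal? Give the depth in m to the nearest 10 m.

Working in km (1 km = 1000 m; k in km⁻¹ = k in m⁻¹ × 1000):
Set φ₀ₐ e^(−kₐz) = φ₀ᵦ e^(−kᵦz) ⇒ ln(φ₀ₐ/φ₀ᵦ) = (kₐ − kᵦ)·z
z = ln(0.49/0.65) / (0.31 − 0.57) = -0.2826 / -0.26 = 1.087 km

1090 m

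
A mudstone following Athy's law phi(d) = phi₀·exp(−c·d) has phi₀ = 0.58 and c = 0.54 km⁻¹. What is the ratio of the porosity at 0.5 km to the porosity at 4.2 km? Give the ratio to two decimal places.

phi(d₁)/phi(d₂) = e^(−c·d₁)/e^(−c·d₂) = e^{c(d₂−d₁)}
= exp(0.54 × 3.7) = exp(1.998) = 7.3743

7.37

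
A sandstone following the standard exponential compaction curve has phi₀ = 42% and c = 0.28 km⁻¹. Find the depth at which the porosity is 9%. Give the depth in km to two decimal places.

5.50 km

Invert Athy's law: z = ln(phi₀/phi) / c
z = ln(0.42/0.09) / 0.28 = ln(4.667) / 0.28 = 1.5404 / 0.28 = 5.502 km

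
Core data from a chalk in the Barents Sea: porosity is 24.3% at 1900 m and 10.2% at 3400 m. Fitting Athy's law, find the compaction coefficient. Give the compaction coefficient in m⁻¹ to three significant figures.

0.000579 m⁻¹

Working in km (1 km = 1000 m; k in km⁻¹ = k in m⁻¹ × 1000):
Athy: n(d) = n₀ e^(−kd) ⇒ n₁/n₂ = e^{k(d₂−d₁)} ⇒ k = ln(n₁/n₂)/(d₂−d₁)
k = ln(0.243/0.102) / (3.4 − 1.9) = ln(2.382) / 1.5 = 0.8681 / 1.5 = 0.5787 km⁻¹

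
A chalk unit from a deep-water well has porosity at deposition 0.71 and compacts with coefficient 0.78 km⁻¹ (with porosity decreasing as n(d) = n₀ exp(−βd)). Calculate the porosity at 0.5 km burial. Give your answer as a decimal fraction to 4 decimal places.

n = n₀·exp(−β·d) = 0.71 × exp(−0.78 × 0.5) = 0.71 × exp(−0.39)
  = 0.71 × 0.6771 = 0.4807

0.4807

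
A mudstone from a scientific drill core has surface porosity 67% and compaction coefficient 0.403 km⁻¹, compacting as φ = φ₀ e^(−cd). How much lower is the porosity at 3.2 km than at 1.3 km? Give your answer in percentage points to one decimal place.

φ(1.3) = 0.67·e^(−0.403×1.3) = 0.3968
φ(3.2) = 0.67·e^(−0.403×3.2) = 0.1845
Δφ = 0.3968 − 0.1845 = 0.2123

21.2 percentage points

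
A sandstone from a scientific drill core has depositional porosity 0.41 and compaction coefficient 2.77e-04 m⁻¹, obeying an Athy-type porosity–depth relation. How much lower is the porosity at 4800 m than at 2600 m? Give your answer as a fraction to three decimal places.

0.091

Working in km (1 km = 1000 m; c in km⁻¹ = c in m⁻¹ × 1000):
φ(2.6) = 0.41·e^(−0.277×2.6) = 0.1995
φ(4.8) = 0.41·e^(−0.277×4.8) = 0.1085
Δφ = 0.1995 − 0.1085 = 0.0910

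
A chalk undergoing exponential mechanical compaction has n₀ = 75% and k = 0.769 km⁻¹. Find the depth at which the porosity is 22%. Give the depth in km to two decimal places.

Invert Athy's law: z = ln(n₀/n) / k
z = ln(0.75/0.22) / 0.769 = ln(3.409) / 0.769 = 1.2264 / 0.769 = 1.595 km

1.59 km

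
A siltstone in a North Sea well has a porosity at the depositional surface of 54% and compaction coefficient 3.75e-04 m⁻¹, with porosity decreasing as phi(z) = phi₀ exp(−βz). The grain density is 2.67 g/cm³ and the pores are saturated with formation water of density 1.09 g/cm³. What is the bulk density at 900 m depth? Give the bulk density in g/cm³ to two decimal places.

2.06 g/cm³

Working in km (1 km = 1000 m; β in km⁻¹ = β in m⁻¹ × 1000):
Porosity at depth: phi = 0.54·exp(−0.375×0.9) = 0.54×0.7136 = 0.3853
Bulk density: ρ_b = (1−phi)ρ_g + phi·ρ_f = 0.6147×2.67 + 0.3853×1.09
       = 1.641 + 0.420 = 2.061 g/cm³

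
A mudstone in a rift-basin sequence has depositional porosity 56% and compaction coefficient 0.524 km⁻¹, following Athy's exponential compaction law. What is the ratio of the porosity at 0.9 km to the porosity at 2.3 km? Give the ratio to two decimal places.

2.08

phi(z₁)/phi(z₂) = e^(−c·z₁)/e^(−c·z₂) = e^{c(z₂−z₁)}
= exp(0.524 × 1.4) = exp(0.7336) = 2.0826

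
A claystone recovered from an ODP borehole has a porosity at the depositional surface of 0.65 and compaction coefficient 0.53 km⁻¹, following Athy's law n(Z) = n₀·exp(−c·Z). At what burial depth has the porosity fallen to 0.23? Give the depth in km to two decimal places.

1.96 km

Invert Athy's law: Z = ln(n₀/n) / c
Z = ln(0.65/0.23) / 0.53 = ln(2.826) / 0.53 = 1.0389 / 0.53 = 1.960 km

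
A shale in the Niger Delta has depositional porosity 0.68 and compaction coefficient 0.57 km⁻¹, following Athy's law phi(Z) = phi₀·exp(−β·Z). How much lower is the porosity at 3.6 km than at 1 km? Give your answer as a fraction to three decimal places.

0.297

phi(1) = 0.68·e^(−0.57×1) = 0.3846
phi(3.6) = 0.68·e^(−0.57×3.6) = 0.0874
Δphi = 0.3846 − 0.0874 = 0.2972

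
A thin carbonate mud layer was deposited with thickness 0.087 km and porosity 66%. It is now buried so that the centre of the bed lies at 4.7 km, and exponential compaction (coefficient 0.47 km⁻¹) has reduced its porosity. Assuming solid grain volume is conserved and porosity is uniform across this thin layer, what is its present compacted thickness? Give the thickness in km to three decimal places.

0.032 km

Porosity at 4.7 km: phi = 0.66·exp(−0.47×4.7) = 0.0725
Solid-volume conservation: h(1−phi) = h₀(1−phi₀) ⇒ h = h₀·(1−phi₀)/(1−phi)
h = 0.087 × (1 − 0.66)/(1 − 0.0725) = 0.087 × 0.3666 = 0.0319 km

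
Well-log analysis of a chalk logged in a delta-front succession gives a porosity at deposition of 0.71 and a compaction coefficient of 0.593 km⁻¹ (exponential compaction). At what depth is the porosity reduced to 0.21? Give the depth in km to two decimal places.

2.05 km

Invert Athy's law: d = ln(phi₀/phi) / β
d = ln(0.71/0.21) / 0.593 = ln(3.381) / 0.593 = 1.2182 / 0.593 = 2.054 km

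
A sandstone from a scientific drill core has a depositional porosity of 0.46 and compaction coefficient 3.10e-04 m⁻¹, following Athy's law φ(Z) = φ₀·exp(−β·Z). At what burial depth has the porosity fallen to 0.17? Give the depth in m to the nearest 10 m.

Working in km (1 km = 1000 m; β in km⁻¹ = β in m⁻¹ × 1000):
Invert Athy's law: Z = ln(φ₀/φ) / β
Z = ln(0.46/0.17) / 0.31 = ln(2.706) / 0.31 = 0.9954 / 0.31 = 3.211 km

3210 m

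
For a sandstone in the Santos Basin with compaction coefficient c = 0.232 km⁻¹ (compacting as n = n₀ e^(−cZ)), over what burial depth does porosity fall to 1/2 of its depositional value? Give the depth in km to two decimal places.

2.99 km

n/n₀ = 1/2 ⇒ exp(−c·Z) = 1/2 ⇒ Z = ln(2) / c
Z = 0.6931 / 0.232 = 2.988 km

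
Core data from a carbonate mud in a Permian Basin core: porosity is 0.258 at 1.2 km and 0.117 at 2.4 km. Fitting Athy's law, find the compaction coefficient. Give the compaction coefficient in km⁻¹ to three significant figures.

Athy: n(Z) = n₀ e^(−cZ) ⇒ n₁/n₂ = e^{c(Z₂−Z₁)} ⇒ c = ln(n₁/n₂)/(Z₂−Z₁)
c = ln(0.258/0.117) / (2.4 − 1.2) = ln(2.205) / 1.2 = 0.7908 / 1.2 = 0.659 km⁻¹

0.659 km⁻¹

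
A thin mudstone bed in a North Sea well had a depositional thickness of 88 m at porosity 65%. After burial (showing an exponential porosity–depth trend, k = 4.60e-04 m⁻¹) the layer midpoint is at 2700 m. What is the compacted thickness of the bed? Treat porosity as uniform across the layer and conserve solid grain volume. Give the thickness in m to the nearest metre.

Working in km (1 km = 1000 m; k in km⁻¹ = k in m⁻¹ × 1000):
Porosity at 2.7 km: φ = 0.65·exp(−0.46×2.7) = 0.1877
Solid-volume conservation: h(1−φ) = h₀(1−φ₀) ⇒ h = h₀·(1−φ₀)/(1−φ)
h = 0.088 × (1 − 0.65)/(1 − 0.1877) = 0.088 × 0.4309 = 0.0379 km

38 m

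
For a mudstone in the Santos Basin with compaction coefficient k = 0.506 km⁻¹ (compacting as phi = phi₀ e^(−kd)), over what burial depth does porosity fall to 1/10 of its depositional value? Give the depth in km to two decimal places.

4.55 km

phi/phi₀ = 1/10 ⇒ exp(−k·d) = 1/10 ⇒ d = ln(10) / k
d = 2.3026 / 0.506 = 4.551 km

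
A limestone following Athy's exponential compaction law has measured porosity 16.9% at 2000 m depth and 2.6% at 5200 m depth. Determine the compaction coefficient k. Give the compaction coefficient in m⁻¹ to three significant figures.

Working in km (1 km = 1000 m; k in km⁻¹ = k in m⁻¹ × 1000):
Athy: n(Z) = n₀ e^(−kZ) ⇒ n₁/n₂ = e^{k(Z₂−Z₁)} ⇒ k = ln(n₁/n₂)/(Z₂−Z₁)
k = ln(0.169/0.026) / (5.2 − 2) = ln(6.5) / 3.2 = 1.8718 / 3.2 = 0.5849 km⁻¹

0.000585 m⁻¹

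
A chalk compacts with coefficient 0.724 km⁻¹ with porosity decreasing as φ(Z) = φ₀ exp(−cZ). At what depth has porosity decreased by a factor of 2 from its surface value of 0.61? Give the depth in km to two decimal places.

φ/φ₀ = 1/2 ⇒ exp(−c·Z) = 1/2 ⇒ Z = ln(2) / c
Z = 0.6931 / 0.724 = 0.957 km

0.96 km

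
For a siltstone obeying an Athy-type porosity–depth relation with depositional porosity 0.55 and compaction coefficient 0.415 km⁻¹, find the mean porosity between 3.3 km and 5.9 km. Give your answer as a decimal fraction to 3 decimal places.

0.086

⟨phi⟩ = (1/(z₂−z₁)) ∫ phi₀ e^(−cz) dz = phi₀·(e^(−c·z₁) − e^(−c·z₂)) / (c·(z₂−z₁))
e^(−0.415×3.3) = 0.2542; e^(−0.415×5.9) = 0.0864
⟨phi⟩ = 0.55 × (0.2542 − 0.0864) / (0.415 × 2.6) = 0.55 × 0.1555 = 0.0855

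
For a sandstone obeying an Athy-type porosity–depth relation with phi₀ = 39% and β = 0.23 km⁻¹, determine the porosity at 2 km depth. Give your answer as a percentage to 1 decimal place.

phi = phi₀·exp(−β·d) = 0.39 × exp(−0.23 × 2) = 0.39 × exp(−0.46)
  = 0.39 × 0.6313 = 0.2462

24.6%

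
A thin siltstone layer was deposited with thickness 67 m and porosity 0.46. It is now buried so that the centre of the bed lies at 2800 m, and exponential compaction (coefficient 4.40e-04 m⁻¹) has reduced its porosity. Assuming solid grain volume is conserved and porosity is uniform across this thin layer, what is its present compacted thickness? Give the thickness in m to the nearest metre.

42 m

Working in km (1 km = 1000 m; k in km⁻¹ = k in m⁻¹ × 1000):
Porosity at 2.8 km: φ = 0.46·exp(−0.44×2.8) = 0.1342
Solid-volume conservation: h(1−φ) = h₀(1−φ₀) ⇒ h = h₀·(1−φ₀)/(1−φ)
h = 0.067 × (1 − 0.46)/(1 − 0.1342) = 0.067 × 0.6237 = 0.0418 km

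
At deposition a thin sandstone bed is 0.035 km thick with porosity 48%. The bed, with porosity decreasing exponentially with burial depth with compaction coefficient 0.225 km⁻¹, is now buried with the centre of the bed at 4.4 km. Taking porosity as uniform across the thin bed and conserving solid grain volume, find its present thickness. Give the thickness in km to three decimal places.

0.022 km

Porosity at 4.4 km: phi = 0.48·exp(−0.225×4.4) = 0.1784
Solid-volume conservation: h(1−phi) = h₀(1−phi₀) ⇒ h = h₀·(1−phi₀)/(1−phi)
h = 0.035 × (1 − 0.48)/(1 − 0.1784) = 0.035 × 0.6329 = 0.0222 km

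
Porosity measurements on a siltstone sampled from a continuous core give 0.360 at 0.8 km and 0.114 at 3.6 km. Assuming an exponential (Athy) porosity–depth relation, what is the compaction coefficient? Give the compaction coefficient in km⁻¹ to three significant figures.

0.411 km⁻¹

Athy: φ(d) = φ₀ e^(−cd) ⇒ φ₁/φ₂ = e^{c(d₂−d₁)} ⇒ c = ln(φ₁/φ₂)/(d₂−d₁)
c = ln(0.36/0.114) / (3.6 − 0.8) = ln(3.158) / 2.8 = 1.1499 / 2.8 = 0.4107 km⁻¹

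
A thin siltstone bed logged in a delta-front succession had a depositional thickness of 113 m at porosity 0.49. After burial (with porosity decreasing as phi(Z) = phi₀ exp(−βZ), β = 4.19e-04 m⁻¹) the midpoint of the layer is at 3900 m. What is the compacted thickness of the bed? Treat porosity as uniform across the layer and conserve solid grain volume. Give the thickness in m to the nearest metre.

64 m

Working in km (1 km = 1000 m; β in km⁻¹ = β in m⁻¹ × 1000):
Porosity at 3.9 km: phi = 0.49·exp(−0.419×3.9) = 0.0956
Solid-volume conservation: h(1−phi) = h₀(1−phi₀) ⇒ h = h₀·(1−phi₀)/(1−phi)
h = 0.113 × (1 − 0.49)/(1 − 0.0956) = 0.113 × 0.5639 = 0.0637 km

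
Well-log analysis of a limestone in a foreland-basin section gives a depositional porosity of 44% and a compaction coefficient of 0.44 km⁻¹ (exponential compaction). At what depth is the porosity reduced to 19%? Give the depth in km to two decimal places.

1.91 km

Invert Athy's law: Z = ln(n₀/n) / β
Z = ln(0.44/0.19) / 0.44 = ln(2.316) / 0.44 = 0.8398 / 0.44 = 1.909 km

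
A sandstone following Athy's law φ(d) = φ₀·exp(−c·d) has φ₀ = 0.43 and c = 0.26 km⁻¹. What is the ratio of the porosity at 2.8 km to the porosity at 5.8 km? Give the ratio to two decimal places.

2.18

φ(d₁)/φ(d₂) = e^(−c·d₁)/e^(−c·d₂) = e^{c(d₂−d₁)}
= exp(0.26 × 3) = exp(0.78) = 2.1815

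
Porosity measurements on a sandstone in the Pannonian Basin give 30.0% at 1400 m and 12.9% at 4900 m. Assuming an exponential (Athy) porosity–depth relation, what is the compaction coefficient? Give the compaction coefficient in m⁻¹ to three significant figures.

0.000241 m⁻¹

Working in km (1 km = 1000 m; c in km⁻¹ = c in m⁻¹ × 1000):
Athy: phi(d) = phi₀ e^(−cd) ⇒ phi₁/phi₂ = e^{c(d₂−d₁)} ⇒ c = ln(phi₁/phi₂)/(d₂−d₁)
c = ln(0.3/0.129) / (4.9 − 1.4) = ln(2.326) / 3.5 = 0.8440 / 3.5 = 0.2411 km⁻¹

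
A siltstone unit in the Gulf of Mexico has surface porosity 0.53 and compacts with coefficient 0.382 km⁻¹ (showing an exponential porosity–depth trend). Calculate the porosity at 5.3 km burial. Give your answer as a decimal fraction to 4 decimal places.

0.0700

φ = φ₀·exp(−k·Z) = 0.53 × exp(−0.382 × 5.3) = 0.53 × exp(−2.025)
  = 0.53 × 0.1320 = 0.0700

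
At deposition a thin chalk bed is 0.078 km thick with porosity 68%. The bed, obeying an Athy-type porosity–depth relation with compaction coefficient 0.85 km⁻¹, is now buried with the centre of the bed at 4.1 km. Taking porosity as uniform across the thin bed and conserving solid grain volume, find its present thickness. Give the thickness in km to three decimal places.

0.025 km

Porosity at 4.1 km: n = 0.68·exp(−0.85×4.1) = 0.0208
Solid-volume conservation: h(1−n) = h₀(1−n₀) ⇒ h = h₀·(1−n₀)/(1−n)
h = 0.078 × (1 − 0.68)/(1 − 0.0208) = 0.078 × 0.3268 = 0.0255 km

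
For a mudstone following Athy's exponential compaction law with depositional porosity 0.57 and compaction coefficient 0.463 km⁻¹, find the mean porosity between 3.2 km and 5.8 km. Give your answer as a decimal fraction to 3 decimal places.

0.075

⟨phi⟩ = (1/(Z₂−Z₁)) ∫ phi₀ e^(−βZ) dZ = phi₀·(e^(−β·Z₁) − e^(−β·Z₂)) / (β·(Z₂−Z₁))
e^(−0.463×3.2) = 0.2273; e^(−0.463×5.8) = 0.0682
⟨phi⟩ = 0.57 × (0.2273 − 0.0682) / (0.463 × 2.6) = 0.57 × 0.1321 = 0.0753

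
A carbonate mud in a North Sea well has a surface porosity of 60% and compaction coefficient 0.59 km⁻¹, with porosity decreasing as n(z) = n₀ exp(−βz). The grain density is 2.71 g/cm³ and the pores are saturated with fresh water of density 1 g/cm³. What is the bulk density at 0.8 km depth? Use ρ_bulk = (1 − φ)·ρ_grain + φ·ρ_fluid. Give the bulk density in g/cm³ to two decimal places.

2.07 g/cm³

Porosity at depth: n = 0.6·exp(−0.59×0.8) = 0.6×0.6238 = 0.3743
Bulk density: ρ_b = (1−n)ρ_g + n·ρ_f = 0.6257×2.71 + 0.3743×1
       = 1.696 + 0.374 = 2.070 g/cm³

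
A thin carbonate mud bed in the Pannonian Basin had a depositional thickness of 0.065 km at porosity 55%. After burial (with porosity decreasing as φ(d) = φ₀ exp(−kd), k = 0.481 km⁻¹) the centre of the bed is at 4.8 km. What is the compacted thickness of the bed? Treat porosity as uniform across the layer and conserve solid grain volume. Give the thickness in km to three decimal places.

0.031 km

Porosity at 4.8 km: φ = 0.55·exp(−0.481×4.8) = 0.0547
Solid-volume conservation: h(1−φ) = h₀(1−φ₀) ⇒ h = h₀·(1−φ₀)/(1−φ)
h = 0.065 × (1 − 0.55)/(1 − 0.0547) = 0.065 × 0.4760 = 0.0309 km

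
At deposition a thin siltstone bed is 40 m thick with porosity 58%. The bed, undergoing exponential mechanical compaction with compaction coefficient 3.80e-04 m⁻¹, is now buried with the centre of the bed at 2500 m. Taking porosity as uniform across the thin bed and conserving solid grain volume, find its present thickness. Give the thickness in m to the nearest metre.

22 m

Working in km (1 km = 1000 m; β in km⁻¹ = β in m⁻¹ × 1000):
Porosity at 2.5 km: phi = 0.58·exp(−0.38×2.5) = 0.2243
Solid-volume conservation: h(1−phi) = h₀(1−phi₀) ⇒ h = h₀·(1−phi₀)/(1−phi)
h = 0.04 × (1 − 0.58)/(1 − 0.2243) = 0.04 × 0.5415 = 0.0217 km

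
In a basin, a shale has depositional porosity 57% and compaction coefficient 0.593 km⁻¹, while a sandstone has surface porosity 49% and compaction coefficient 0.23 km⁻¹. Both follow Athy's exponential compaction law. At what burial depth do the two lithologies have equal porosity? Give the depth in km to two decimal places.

Set phi₀ₐ e^(−βₐz) = phi₀ᵦ e^(−βᵦz) ⇒ ln(phi₀ₐ/phi₀ᵦ) = (βₐ − βᵦ)·z
z = ln(0.57/0.49) / (0.593 − 0.23) = 0.1512 / 0.363 = 0.417 km

0.42 km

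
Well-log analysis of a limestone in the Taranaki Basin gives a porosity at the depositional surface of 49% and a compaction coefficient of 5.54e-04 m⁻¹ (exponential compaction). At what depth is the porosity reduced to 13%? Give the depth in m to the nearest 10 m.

Working in km (1 km = 1000 m; k in km⁻¹ = k in m⁻¹ × 1000):
Invert Athy's law: z = ln(φ₀/φ) / k
z = ln(0.49/0.13) / 0.554 = ln(3.769) / 0.554 = 1.3269 / 0.554 = 2.395 km

2400 m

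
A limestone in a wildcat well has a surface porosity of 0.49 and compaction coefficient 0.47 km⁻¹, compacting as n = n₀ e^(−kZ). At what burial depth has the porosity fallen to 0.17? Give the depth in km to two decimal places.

2.25 km

Invert Athy's law: Z = ln(n₀/n) / k
Z = ln(0.49/0.17) / 0.47 = ln(2.882) / 0.47 = 1.0586 / 0.47 = 2.252 km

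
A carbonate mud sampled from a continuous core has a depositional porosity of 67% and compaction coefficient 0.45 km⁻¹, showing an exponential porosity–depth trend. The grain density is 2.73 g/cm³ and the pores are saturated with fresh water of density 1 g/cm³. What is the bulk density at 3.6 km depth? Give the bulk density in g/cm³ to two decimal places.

Porosity at depth: n = 0.67·exp(−0.45×3.6) = 0.67×0.1979 = 0.1326
Bulk density: ρ_b = (1−n)ρ_g + n·ρ_f = 0.8674×2.73 + 0.1326×1
       = 2.368 + 0.133 = 2.501 g/cm³

2.50 g/cm³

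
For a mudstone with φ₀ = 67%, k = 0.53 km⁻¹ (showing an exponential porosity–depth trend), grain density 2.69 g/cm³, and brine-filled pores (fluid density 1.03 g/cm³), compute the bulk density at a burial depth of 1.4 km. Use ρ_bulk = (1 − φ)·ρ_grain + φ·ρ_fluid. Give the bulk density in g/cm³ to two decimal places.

2.16 g/cm³

Porosity at depth: φ = 0.67·exp(−0.53×1.4) = 0.67×0.4762 = 0.3190
Bulk density: ρ_b = (1−φ)ρ_g + φ·ρ_f = 0.6810×2.69 + 0.3190×1.03
       = 1.832 + 0.329 = 2.160 g/cm³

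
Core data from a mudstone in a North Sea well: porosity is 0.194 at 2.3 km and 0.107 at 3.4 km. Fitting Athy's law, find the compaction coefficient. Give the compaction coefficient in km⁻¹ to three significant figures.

0.541 km⁻¹

Athy: φ(d) = φ₀ e^(−kd) ⇒ φ₁/φ₂ = e^{k(d₂−d₁)} ⇒ k = ln(φ₁/φ₂)/(d₂−d₁)
k = ln(0.194/0.107) / (3.4 − 2.3) = ln(1.813) / 1.1 = 0.5950 / 1.1 = 0.5409 km⁻¹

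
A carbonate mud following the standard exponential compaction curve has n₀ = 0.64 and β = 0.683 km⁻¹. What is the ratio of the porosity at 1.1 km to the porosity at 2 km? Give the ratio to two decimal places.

1.85

n(Z₁)/n(Z₂) = e^(−β·Z₁)/e^(−β·Z₂) = e^{β(Z₂−Z₁)}
= exp(0.683 × 0.9) = exp(0.6147) = 1.8491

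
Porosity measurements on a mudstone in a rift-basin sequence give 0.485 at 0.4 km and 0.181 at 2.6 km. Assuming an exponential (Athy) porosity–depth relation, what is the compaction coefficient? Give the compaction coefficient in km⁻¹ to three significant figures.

Athy: n(Z) = n₀ e^(−βZ) ⇒ n₁/n₂ = e^{β(Z₂−Z₁)} ⇒ β = ln(n₁/n₂)/(Z₂−Z₁)
β = ln(0.485/0.181) / (2.6 − 0.4) = ln(2.68) / 2.2 = 0.9857 / 2.2 = 0.448 km⁻¹

0.448 km⁻¹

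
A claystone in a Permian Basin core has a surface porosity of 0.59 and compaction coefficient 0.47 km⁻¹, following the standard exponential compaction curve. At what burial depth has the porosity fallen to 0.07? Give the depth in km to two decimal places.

Invert Athy's law: d = ln(φ₀/φ) / k
d = ln(0.59/0.07) / 0.47 = ln(8.429) / 0.47 = 2.1316 / 0.47 = 4.535 km

4.54 km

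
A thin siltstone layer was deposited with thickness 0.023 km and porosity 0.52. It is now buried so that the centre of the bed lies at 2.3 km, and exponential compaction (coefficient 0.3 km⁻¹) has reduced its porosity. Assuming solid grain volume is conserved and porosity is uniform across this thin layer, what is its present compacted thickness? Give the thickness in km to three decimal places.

Porosity at 2.3 km: φ = 0.52·exp(−0.3×2.3) = 0.2608
Solid-volume conservation: h(1−φ) = h₀(1−φ₀) ⇒ h = h₀·(1−φ₀)/(1−φ)
h = 0.023 × (1 − 0.52)/(1 − 0.2608) = 0.023 × 0.6494 = 0.0149 km

0.015 km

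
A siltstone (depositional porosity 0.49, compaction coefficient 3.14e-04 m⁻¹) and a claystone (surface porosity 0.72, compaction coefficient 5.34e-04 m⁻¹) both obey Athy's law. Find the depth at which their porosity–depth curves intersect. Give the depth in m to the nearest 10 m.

1750 m

Working in km (1 km = 1000 m; k in km⁻¹ = k in m⁻¹ × 1000):
Set n₀ₐ e^(−kₐd) = n₀ᵦ e^(−kᵦd) ⇒ ln(n₀ₐ/n₀ᵦ) = (kₐ − kᵦ)·d
d = ln(0.49/0.72) / (0.314 − 0.534) = -0.3848 / -0.22 = 1.749 km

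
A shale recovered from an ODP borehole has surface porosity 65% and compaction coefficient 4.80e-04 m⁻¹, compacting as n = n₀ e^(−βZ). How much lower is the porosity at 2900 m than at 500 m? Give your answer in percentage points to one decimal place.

35.0 percentage points

Working in km (1 km = 1000 m; β in km⁻¹ = β in m⁻¹ × 1000):
n(0.5) = 0.65·e^(−0.48×0.5) = 0.5113
n(2.9) = 0.65·e^(−0.48×2.9) = 0.1616
Δn = 0.5113 − 0.1616 = 0.3497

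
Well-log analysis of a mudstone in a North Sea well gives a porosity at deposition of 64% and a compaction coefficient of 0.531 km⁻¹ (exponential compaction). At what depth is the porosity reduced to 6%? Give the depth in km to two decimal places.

Invert Athy's law: z = ln(φ₀/φ) / c
z = ln(0.64/0.06) / 0.531 = ln(10.67) / 0.531 = 2.3671 / 0.531 = 4.458 km

4.46 km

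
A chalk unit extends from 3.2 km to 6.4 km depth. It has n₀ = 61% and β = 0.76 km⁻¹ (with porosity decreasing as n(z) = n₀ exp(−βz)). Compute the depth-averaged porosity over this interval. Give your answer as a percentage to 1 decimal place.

2.0%

⟨n⟩ = (1/(z₂−z₁)) ∫ n₀ e^(−βz) dz = n₀·(e^(−β·z₁) − e^(−β·z₂)) / (β·(z₂−z₁))
e^(−0.76×3.2) = 0.0879; e^(−0.76×6.4) = 0.0077
⟨n⟩ = 0.61 × (0.0879 − 0.0077) / (0.76 × 3.2) = 0.61 × 0.0330 = 0.0201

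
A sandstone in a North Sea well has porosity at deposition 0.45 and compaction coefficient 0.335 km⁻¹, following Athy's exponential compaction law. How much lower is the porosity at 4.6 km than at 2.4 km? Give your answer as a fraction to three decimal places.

0.105

n(2.4) = 0.45·e^(−0.335×2.4) = 0.2014
n(4.6) = 0.45·e^(−0.335×4.6) = 0.0964
Δn = 0.2014 − 0.0964 = 0.1050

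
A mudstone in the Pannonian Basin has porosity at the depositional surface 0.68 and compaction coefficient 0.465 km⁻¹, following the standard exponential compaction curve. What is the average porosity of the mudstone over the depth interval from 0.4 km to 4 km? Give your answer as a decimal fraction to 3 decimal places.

0.274

⟨φ⟩ = (1/(Z₂−Z₁)) ∫ φ₀ e^(−cZ) dZ = φ₀·(e^(−c·Z₁) − e^(−c·Z₂)) / (c·(Z₂−Z₁))
e^(−0.465×0.4) = 0.8303; e^(−0.465×4) = 0.1557
⟨φ⟩ = 0.68 × (0.8303 − 0.1557) / (0.465 × 3.6) = 0.68 × 0.4030 = 0.2740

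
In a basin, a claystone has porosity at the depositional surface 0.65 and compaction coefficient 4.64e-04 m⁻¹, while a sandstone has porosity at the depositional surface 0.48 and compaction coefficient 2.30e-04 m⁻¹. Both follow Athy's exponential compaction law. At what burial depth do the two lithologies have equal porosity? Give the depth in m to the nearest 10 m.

1300 m

Working in km (1 km = 1000 m; β in km⁻¹ = β in m⁻¹ × 1000):
Set φ₀ₐ e^(−βₐd) = φ₀ᵦ e^(−βᵦd) ⇒ ln(φ₀ₐ/φ₀ᵦ) = (βₐ − βᵦ)·d
d = ln(0.65/0.48) / (0.464 − 0.23) = 0.3032 / 0.234 = 1.296 km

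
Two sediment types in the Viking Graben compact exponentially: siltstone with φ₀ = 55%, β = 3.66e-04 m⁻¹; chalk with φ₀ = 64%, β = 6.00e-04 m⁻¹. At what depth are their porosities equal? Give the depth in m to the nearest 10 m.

650 m

Working in km (1 km = 1000 m; β in km⁻¹ = β in m⁻¹ × 1000):
Set φ₀ₐ e^(−βₐd) = φ₀ᵦ e^(−βᵦd) ⇒ ln(φ₀ₐ/φ₀ᵦ) = (βₐ − βᵦ)·d
d = ln(0.55/0.64) / (0.366 − 0.6) = -0.1515 / -0.234 = 0.648 km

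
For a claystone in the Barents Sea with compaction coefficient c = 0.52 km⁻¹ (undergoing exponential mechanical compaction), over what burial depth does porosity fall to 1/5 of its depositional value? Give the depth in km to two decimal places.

3.10 km

φ/φ₀ = 1/5 ⇒ exp(−c·z) = 1/5 ⇒ z = ln(5) / c
z = 1.6094 / 0.52 = 3.095 km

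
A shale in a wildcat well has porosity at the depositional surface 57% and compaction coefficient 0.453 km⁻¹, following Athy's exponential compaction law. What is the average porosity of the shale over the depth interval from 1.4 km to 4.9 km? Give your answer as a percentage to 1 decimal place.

⟨phi⟩ = (1/(z₂−z₁)) ∫ phi₀ e^(−kz) dz = phi₀·(e^(−k·z₁) − e^(−k·z₂)) / (k·(z₂−z₁))
e^(−0.453×1.4) = 0.5304; e^(−0.453×4.9) = 0.1086
⟨phi⟩ = 0.57 × (0.5304 − 0.1086) / (0.453 × 3.5) = 0.57 × 0.2660 = 0.1516

15.2%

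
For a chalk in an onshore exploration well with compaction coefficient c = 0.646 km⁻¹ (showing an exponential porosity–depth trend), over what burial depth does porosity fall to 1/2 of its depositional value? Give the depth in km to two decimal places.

φ/φ₀ = 1/2 ⇒ exp(−c·Z) = 1/2 ⇒ Z = ln(2) / c
Z = 0.6931 / 0.646 = 1.073 km

1.07 km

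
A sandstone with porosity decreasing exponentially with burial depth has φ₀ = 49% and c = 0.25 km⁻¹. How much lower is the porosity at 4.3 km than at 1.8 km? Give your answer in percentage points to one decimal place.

14.5 percentage points

φ(1.8) = 0.49·e^(−0.25×1.8) = 0.3124
φ(4.3) = 0.49·e^(−0.25×4.3) = 0.1672
Δφ = 0.3124 − 0.1672 = 0.1452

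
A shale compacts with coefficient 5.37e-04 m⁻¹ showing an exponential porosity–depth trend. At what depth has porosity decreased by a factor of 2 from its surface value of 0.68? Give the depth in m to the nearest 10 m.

Working in km (1 km = 1000 m; k in km⁻¹ = k in m⁻¹ × 1000):
n/n₀ = 1/2 ⇒ exp(−k·Z) = 1/2 ⇒ Z = ln(2) / k
Z = 0.6931 / 0.537 = 1.291 km

1290 m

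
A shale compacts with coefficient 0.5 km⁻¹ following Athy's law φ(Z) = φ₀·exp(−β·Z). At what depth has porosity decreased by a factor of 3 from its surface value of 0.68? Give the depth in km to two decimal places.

φ/φ₀ = 1/3 ⇒ exp(−β·Z) = 1/3 ⇒ Z = ln(3) / β
Z = 1.0986 / 0.5 = 2.197 km

2.20 km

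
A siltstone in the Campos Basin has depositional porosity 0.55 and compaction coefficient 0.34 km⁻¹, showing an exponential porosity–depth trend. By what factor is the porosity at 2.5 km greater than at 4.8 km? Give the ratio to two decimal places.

2.19

phi(d₁)/phi(d₂) = e^(−c·d₁)/e^(−c·d₂) = e^{c(d₂−d₁)}
= exp(0.34 × 2.3) = exp(0.782) = 2.1858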